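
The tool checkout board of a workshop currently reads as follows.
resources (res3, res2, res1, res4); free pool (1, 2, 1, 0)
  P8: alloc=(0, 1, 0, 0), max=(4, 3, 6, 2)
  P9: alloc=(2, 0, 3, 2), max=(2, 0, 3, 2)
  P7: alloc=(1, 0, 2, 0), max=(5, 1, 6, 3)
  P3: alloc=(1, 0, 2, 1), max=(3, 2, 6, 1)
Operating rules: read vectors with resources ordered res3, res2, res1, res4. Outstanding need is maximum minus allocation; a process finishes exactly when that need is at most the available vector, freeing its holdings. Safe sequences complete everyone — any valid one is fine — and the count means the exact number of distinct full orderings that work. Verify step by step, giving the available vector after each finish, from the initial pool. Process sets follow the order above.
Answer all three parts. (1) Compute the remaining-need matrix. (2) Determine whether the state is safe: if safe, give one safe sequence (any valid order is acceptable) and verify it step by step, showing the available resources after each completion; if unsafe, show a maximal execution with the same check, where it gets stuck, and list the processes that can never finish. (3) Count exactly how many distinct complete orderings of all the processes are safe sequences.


(1) Outstanding need per process (order res3, res2, res1, res4):
  P8: (4, 2, 6, 2)
  P9: (0, 0, 0, 0)
  P7: (4, 1, 4, 3)
  P3: (2, 2, 4, 0)
(2) SAFE — a valid safe sequence is P9, P3, P8, P7.
Key observation: reading the order forward, P3 is the first process whose need (2, 2, 4, 0) meets the free pool (3, 2, 4, 2) exactly on a resource it requests.
Check, step by step:
  pool = (1, 2, 1, 0)
  run P9 (needs (0, 0, 0, 0), free (1, 2, 1, 0)); after release of (2, 0, 3, 2) the pool is (3, 2, 4, 2)
  run P3 (needs (2, 2, 4, 0), free (3, 2, 4, 2)); after release of (1, 0, 2, 1) the pool is (4, 2, 6, 3)
  run P8 (needs (4, 2, 6, 2), free (4, 2, 6, 3)); after release of (0, 1, 0, 0) the pool is (4, 3, 6, 3)
  run P7 (needs (4, 1, 4, 3), free (4, 3, 6, 3)); after release of (1, 0, 2, 0) the pool is (5, 3, 8, 3)
(3) Precisely 2 of the possible complete orderings are safe sequences.


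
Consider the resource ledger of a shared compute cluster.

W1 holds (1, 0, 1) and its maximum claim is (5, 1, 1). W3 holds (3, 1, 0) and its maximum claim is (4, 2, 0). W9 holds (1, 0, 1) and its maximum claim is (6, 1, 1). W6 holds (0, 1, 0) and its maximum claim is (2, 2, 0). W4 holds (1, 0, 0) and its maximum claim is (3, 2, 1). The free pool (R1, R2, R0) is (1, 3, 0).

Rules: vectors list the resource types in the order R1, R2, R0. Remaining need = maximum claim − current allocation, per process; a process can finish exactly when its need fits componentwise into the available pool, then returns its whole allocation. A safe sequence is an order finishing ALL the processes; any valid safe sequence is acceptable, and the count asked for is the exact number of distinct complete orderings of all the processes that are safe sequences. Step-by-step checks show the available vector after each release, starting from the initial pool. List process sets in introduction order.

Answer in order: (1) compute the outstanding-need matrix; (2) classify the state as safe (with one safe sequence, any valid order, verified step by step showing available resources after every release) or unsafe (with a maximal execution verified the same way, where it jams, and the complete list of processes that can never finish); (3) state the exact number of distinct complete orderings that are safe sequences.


(1) Remaining need (order R1, R2, R0):
  W1: (4, 1, 0)
  W3: (1, 1, 0)
  W9: (5, 1, 0)
  W6: (2, 1, 0)
  W4: (2, 2, 1)
(2) SAFE, for example via the order W3, W6, W1, W4, W9.
Key observation: the first exact fit in this order is W3 — it needs (1, 1, 0) with (1, 3, 0) free, meeting a requested resource to the last unit.
Walking it through:
  pool = (1, 3, 0)
  W3 needs (1, 1, 0) <= (1, 3, 0) -> finishes; pool += (3, 1, 0) = (4, 4, 0)
  W6 needs (2, 1, 0) <= (4, 4, 0) -> finishes; pool += (0, 1, 0) = (4, 5, 0)
  W1 needs (4, 1, 0) <= (4, 5, 0) -> finishes; pool += (1, 0, 1) = (5, 5, 1)
  W4 needs (2, 2, 1) <= (5, 5, 1) -> finishes; pool += (1, 0, 0) = (6, 5, 1)
  W9 needs (5, 1, 0) <= (6, 5, 1) -> finishes; pool += (1, 0, 1) = (7, 5, 2)
(3) The exact count: 8 of the possible complete orderings are safe sequences.


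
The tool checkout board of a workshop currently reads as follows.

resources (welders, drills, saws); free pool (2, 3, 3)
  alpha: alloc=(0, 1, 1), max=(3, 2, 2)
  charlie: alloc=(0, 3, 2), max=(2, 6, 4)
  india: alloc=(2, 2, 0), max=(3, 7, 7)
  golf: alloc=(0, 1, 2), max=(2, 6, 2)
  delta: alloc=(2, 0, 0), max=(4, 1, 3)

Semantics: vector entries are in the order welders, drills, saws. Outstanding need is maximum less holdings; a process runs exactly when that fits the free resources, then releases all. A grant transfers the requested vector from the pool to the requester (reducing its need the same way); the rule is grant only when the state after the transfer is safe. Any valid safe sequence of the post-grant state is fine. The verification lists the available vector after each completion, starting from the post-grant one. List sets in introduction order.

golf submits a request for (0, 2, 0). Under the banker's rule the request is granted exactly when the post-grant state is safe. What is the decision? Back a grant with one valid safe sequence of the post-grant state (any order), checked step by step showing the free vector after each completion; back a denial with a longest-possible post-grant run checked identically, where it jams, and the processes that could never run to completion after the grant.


DENY: after the grant no complete ordering would exist.
Key observation: even finishing delta, alpha leaves just (4, 2, 4) free — too little drills for any of the remaining processes.
On the post-grant state, delta, alpha is a maximal run — nothing extends it. Step-by-step check:
  pool = (2, 1, 3)
  run delta (needs (2, 1, 3), free (2, 1, 3)); after release of (2, 0, 0) the pool is (4, 1, 3)
  run alpha (needs (3, 1, 1), free (4, 1, 3)); after release of (0, 1, 1) the pool is (4, 2, 4)
  blocked: charlie wants (2, 3, 2), pool (4, 2, 4) — not enough drills
  blocked: india wants (1, 5, 7), pool (4, 2, 4) — not enough drills and saws
  blocked: golf wants (2, 3, 0), pool (4, 2, 4) — not enough drills
Post-grant, the permanently blocked set is charlie, india and golf.


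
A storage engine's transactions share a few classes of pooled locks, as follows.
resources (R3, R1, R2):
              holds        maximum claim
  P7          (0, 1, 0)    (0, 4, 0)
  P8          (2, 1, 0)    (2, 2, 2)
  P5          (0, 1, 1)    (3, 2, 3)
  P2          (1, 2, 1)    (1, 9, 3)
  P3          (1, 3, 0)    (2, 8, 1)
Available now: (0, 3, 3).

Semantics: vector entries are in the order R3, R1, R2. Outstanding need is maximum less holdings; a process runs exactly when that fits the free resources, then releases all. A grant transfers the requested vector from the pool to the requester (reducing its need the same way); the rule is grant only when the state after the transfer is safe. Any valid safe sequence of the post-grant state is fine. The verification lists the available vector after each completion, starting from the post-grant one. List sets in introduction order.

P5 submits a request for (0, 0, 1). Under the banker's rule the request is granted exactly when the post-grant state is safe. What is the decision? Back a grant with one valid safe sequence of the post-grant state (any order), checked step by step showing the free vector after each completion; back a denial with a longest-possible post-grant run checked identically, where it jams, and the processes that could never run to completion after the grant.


GRANT: granting preserves safety; a valid post-grant sequence is P7, P8, P3, P5, P2.
Key observation: post-grant, (0, 3, 2) remains, and an order beginning with P7 completes everyone.
Step-by-step check of the post-grant state:
  pool = (0, 3, 2)
  P7: need (0, 3, 0) fits (0, 3, 2); releases (0, 1, 0), pool now (0, 4, 2)
  P8: need (0, 1, 2) fits (0, 4, 2); releases (2, 1, 0), pool now (2, 5, 2)
  P3: need (1, 5, 1) fits (2, 5, 2); releases (1, 3, 0), pool now (3, 8, 2)
  P5: need (3, 1, 1) fits (3, 8, 2); releases (0, 1, 2), pool now (3, 9, 4)
  P2: need (0, 7, 2) fits (3, 9, 4); releases (1, 2, 1), pool now (4, 11, 5)


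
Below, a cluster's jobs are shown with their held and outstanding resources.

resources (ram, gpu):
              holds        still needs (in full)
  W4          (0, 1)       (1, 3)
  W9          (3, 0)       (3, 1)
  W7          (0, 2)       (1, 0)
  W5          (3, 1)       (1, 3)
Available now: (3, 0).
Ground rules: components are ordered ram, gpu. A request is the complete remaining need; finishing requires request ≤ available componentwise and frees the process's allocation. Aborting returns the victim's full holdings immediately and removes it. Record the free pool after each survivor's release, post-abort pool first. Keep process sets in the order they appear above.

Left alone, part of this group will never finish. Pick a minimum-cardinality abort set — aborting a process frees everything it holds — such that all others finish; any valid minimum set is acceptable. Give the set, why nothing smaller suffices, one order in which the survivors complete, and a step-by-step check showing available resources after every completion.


The answer: abort W5.
Key observation: aborting W5 returns (3, 1), and W4 — hopeless before — runs at step 2 with the returned capacity in the pool.
Why nothing smaller works: aborting no one leaves the state deadlocked as given.
The survivors complete as W7, W4, W9. Walking it through (starting from the post-abort pool):
  pool = (6, 1)
  W7 needs (1, 0) <= (6, 1) -> finishes; pool += (0, 2) = (6, 3)
  W4 needs (1, 3) <= (6, 3) -> finishes; pool += (0, 1) = (6, 4)
  W9 needs (3, 1) <= (6, 4) -> finishes; pool += (3, 0) = (9, 4)


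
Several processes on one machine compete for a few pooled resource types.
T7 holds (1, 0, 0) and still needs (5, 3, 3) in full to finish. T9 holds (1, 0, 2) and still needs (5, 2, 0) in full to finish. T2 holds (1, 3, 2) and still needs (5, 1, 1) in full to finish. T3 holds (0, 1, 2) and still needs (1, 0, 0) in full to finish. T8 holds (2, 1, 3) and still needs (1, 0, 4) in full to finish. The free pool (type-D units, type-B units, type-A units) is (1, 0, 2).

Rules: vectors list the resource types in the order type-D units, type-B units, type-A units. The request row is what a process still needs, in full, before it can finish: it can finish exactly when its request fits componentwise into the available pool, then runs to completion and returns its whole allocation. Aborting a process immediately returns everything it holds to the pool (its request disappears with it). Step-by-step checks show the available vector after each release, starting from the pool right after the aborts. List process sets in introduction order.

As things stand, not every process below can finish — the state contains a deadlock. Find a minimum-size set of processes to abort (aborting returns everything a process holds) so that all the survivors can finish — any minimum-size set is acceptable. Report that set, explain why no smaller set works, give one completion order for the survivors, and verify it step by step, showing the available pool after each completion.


The answer: abort T9 and T2.
Key observation: before aborting T9 and T2, T7 was permanently blocked — no order could ever run it; afterwards it completes at step 2.
Why nothing smaller works — every single abort fails: T7 alone leaves T9 blocked (short on type-D units); T9 alone leaves T7 blocked (short on type-D units and type-B units); T2 alone leaves T7 blocked (short on type-D units); T3 alone leaves T7 blocked (short on type-D units and type-B units); T8 alone leaves T7 blocked (short on type-D units and type-B units).
One survivor order: T8, T7, T3. Check, step by step (post-abort pool first):
  pool = (3, 3, 6)
  T8: need (1, 0, 4) fits (3, 3, 6); releases (2, 1, 3), pool now (5, 4, 9)
  T7: need (5, 3, 3) fits (5, 4, 9); releases (1, 0, 0), pool now (6, 4, 9)
  T3: need (1, 0, 0) fits (6, 4, 9); releases (0, 1, 2), pool now (6, 5, 11)


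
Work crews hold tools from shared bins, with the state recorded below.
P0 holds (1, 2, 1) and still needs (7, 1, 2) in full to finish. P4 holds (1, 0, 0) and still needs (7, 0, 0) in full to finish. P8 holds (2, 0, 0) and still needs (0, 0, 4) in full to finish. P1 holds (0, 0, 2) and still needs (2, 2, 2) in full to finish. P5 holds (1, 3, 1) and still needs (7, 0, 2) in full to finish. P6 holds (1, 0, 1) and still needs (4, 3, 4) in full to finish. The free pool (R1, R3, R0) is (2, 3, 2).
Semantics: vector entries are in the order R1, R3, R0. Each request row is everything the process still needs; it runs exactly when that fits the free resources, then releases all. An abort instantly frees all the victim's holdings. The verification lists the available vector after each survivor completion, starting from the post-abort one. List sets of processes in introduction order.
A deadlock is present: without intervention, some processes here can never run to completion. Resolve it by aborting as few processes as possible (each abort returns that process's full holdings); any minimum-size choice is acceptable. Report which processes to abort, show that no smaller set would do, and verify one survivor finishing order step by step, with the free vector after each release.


The answer: abort P4 and P5.
Key observation: the deadlocked P0 becomes finishable only because P4 and P5 released (2, 3, 1); it completes at step 4 below.
Why nothing smaller works — every single abort fails: P0 alone leaves P4 blocked (short on R1); P4 alone leaves P0 blocked (short on R1); P8 alone leaves P0 blocked (short on R1); P1 alone leaves P0 blocked (short on R1); P5 alone leaves P0 blocked (short on R1); P6 alone leaves P0 blocked (short on R1).
One survivor order: P1, P8, P6, P0. Walking it through (post-abort pool first):
  pool = (4, 6, 3)
  P1: need (2, 2, 2) fits (4, 6, 3); releases (0, 0, 2), pool now (4, 6, 5)
  P8: need (0, 0, 4) fits (4, 6, 5); releases (2, 0, 0), pool now (6, 6, 5)
  P6: need (4, 3, 4) fits (6, 6, 5); releases (1, 0, 1), pool now (7, 6, 6)
  P0: need (7, 1, 2) fits (7, 6, 6); releases (1, 2, 1), pool now (8, 8, 7)


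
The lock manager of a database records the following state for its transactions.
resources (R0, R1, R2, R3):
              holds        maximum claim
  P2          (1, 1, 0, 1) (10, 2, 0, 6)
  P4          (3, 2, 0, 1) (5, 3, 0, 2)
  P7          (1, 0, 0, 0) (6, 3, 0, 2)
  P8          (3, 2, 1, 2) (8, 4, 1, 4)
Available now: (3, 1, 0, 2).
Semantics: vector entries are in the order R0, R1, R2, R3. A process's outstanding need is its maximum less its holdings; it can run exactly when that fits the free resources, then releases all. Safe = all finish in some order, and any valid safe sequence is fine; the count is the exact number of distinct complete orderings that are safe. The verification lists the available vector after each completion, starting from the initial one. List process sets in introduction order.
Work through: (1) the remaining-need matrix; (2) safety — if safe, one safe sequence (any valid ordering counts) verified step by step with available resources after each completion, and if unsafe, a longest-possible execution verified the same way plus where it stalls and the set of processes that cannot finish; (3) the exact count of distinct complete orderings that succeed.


(1) Remaining need (order R0, R1, R2, R3):
  P2: (9, 1, 0, 5)
  P4: (2, 1, 0, 1)
  P7: (5, 3, 0, 2)
  P8: (5, 2, 0, 2)
(2) SAFE. One safe sequence: P4, P8, P7, P2.
Key observation: P4 is the earliest step where a requested resource binds exactly: need (2, 1, 0, 1), pool (3, 1, 0, 2) at its turn.
Step-by-step check:
  pool = (3, 1, 0, 2)
  P4: need (2, 1, 0, 1) fits (3, 1, 0, 2); releases (3, 2, 0, 1), pool now (6, 3, 0, 3)
  P8: need (5, 2, 0, 2) fits (6, 3, 0, 3); releases (3, 2, 1, 2), pool now (9, 5, 1, 5)
  P7: need (5, 3, 0, 2) fits (9, 5, 1, 5); releases (1, 0, 0, 0), pool now (10, 5, 1, 5)
  P2: need (9, 1, 0, 5) fits (10, 5, 1, 5); releases (1, 1, 0, 1), pool now (11, 6, 1, 6)
(3) Precisely 3 of the possible complete orderings are safe sequences.


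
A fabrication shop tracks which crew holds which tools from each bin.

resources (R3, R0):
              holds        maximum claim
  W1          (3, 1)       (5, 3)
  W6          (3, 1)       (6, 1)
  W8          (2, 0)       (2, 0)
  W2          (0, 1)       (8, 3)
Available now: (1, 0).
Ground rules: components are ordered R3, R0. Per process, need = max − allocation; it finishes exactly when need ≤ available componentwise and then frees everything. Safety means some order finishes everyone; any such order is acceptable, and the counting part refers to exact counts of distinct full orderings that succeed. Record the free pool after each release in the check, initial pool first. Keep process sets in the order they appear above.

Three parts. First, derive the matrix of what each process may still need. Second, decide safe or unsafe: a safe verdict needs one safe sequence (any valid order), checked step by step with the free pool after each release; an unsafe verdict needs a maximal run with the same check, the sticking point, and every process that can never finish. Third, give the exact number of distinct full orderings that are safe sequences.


(1) Outstanding need per process (order R3, R0):
  W1: (2, 2)
  W6: (3, 0)
  W8: (0, 0)
  W2: (8, 2)
(2) UNSAFE — no complete ordering exists.
Key observation: W8, W6 can finish, but then (6, 1) is all there is, and the blocked group's R0 demands exceed it.
The run W8, W6 cannot be extended any further. Verifying each step:
  pool = (1, 0)
  W8 needs (0, 0) <= (1, 0) -> finishes; pool += (2, 0) = (3, 0)
  W6 needs (3, 0) <= (3, 0) -> finishes; pool += (3, 1) = (6, 1)
  W1 still needs (2, 2) but only (6, 1) is free — short on R0
  W2 still needs (8, 2) but only (6, 1) is free — short on R3 and R0
Never able to finish: W1 and W2.
(3) Exactly 0 of the possible complete orderings are safe sequences.


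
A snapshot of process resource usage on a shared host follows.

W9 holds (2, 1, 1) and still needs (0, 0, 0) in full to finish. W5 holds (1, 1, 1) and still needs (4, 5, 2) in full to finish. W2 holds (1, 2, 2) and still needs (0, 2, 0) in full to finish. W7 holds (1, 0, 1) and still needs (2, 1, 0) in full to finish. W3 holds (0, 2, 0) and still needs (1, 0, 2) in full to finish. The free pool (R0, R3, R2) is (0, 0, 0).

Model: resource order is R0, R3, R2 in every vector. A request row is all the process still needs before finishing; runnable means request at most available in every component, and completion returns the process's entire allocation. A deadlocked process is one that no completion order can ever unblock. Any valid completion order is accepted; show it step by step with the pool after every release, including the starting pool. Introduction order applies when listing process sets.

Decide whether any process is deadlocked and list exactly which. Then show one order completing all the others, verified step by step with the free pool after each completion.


No process is deadlocked.
Key observation: no deadlock: W9 fits now, and the freed resources carry the rest through.
The rest can finish in the order W9, W7, W3, W2, W5. Walking it through:
  pool = (0, 0, 0)
  run W9 (needs (0, 0, 0), free (0, 0, 0)); after release of (2, 1, 1) the pool is (2, 1, 1)
  run W7 (needs (2, 1, 0), free (2, 1, 1)); after release of (1, 0, 1) the pool is (3, 1, 2)
  run W3 (needs (1, 0, 2), free (3, 1, 2)); after release of (0, 2, 0) the pool is (3, 3, 2)
  run W2 (needs (0, 2, 0), free (3, 3, 2)); after release of (1, 2, 2) the pool is (4, 5, 4)
  run W5 (needs (4, 5, 2), free (4, 5, 4)); after release of (1, 1, 1) the pool is (5, 6, 5)


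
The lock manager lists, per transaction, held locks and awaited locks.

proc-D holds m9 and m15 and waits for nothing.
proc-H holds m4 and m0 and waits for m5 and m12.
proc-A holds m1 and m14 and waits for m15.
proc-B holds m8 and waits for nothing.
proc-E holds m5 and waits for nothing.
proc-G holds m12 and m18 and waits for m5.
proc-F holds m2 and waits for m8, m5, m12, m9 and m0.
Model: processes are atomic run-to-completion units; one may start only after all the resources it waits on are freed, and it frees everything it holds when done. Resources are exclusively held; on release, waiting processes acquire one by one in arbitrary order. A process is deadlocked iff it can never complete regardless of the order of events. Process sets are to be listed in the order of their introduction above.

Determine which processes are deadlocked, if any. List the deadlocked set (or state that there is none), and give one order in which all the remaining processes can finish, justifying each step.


No process is deadlocked.
Key observation: although several processes wait, no cycle exists — each chain bottoms out at a free runner.
The rest can finish in the order proc-E, proc-D, proc-B, proc-G, proc-H, proc-A, proc-F.
Check, step by step:
  proc-E: no waits; runs immediately, freeing m5
  proc-D: no waits; runs immediately, freeing m9 and m15
  proc-B: no waits; runs immediately, freeing m8
  run proc-G (all its waits — m5 — are resolved); releases m12 and m18
  run proc-H (all its waits — m5 and m12 — are resolved); releases m4 and m0
  run proc-A (all its waits — m15 — are resolved); releases m1 and m14
  run proc-F (all its waits — m8, m5, m12, m9 and m0 — are resolved); releases m2


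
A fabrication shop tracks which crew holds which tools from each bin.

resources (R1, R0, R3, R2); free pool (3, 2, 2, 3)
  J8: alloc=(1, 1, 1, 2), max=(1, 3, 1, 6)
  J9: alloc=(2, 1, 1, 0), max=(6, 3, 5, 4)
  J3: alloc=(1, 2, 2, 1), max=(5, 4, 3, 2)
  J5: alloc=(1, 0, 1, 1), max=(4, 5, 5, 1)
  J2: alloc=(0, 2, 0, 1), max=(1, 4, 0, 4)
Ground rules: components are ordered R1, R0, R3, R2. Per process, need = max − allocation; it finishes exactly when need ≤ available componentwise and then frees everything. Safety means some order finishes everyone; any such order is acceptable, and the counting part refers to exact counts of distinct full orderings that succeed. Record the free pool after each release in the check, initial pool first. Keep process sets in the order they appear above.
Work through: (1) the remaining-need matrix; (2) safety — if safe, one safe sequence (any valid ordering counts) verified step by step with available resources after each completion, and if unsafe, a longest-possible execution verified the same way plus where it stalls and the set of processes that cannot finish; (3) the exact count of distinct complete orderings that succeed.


(1) Remaining need (order R1, R0, R3, R2):
  J8: (0, 2, 0, 4)
  J9: (4, 2, 4, 4)
  J3: (4, 2, 1, 1)
  J5: (3, 5, 4, 0)
  J2: (1, 2, 0, 3)
(2) SAFE. One safe sequence: J2, J8, J3, J5, J9.
Key observation: J2 is the earliest step where a requested resource binds exactly: need (1, 2, 0, 3), pool (3, 2, 2, 3) at its turn.
Walking it through:
  pool = (3, 2, 2, 3)
  run J2 (needs (1, 2, 0, 3), free (3, 2, 2, 3)); after release of (0, 2, 0, 1) the pool is (3, 4, 2, 4)
  run J8 (needs (0, 2, 0, 4), free (3, 4, 2, 4)); after release of (1, 1, 1, 2) the pool is (4, 5, 3, 6)
  run J3 (needs (4, 2, 1, 1), free (4, 5, 3, 6)); after release of (1, 2, 2, 1) the pool is (5, 7, 5, 7)
  run J5 (needs (3, 5, 4, 0), free (5, 7, 5, 7)); after release of (1, 0, 1, 1) the pool is (6, 7, 6, 8)
  run J9 (needs (4, 2, 4, 4), free (6, 7, 6, 8)); after release of (2, 1, 1, 0) the pool is (8, 8, 7, 8)
(3) Precisely 2 of the possible complete orderings are safe sequences.


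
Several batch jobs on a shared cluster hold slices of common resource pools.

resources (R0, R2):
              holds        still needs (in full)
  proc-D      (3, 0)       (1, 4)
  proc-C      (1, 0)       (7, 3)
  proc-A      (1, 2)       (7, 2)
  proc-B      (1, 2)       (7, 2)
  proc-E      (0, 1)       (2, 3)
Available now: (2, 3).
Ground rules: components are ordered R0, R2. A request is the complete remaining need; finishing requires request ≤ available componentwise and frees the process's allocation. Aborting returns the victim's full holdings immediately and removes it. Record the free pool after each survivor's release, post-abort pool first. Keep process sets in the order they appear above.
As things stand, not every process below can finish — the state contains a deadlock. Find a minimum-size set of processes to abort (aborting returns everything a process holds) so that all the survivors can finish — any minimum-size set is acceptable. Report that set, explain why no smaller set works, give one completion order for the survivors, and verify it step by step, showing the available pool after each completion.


Minimum abort set: proc-A and proc-B.
Key observation: no ordering could ever have run proc-C before the abort of proc-A and proc-B; with (2, 4) back in the pool it fits at step 3.
Why nothing smaller works — every single abort fails: proc-D alone leaves proc-C blocked (short on R0); proc-C alone leaves proc-A blocked (short on R0); proc-A alone leaves proc-C blocked (short on R0); proc-B alone leaves proc-C blocked (short on R0); proc-E alone leaves proc-C blocked (short on R0).
Survivors finish in the order: proc-D, proc-E, proc-C. Step-by-step check (pool after the aborts first):
  pool = (4, 7)
  proc-D: need (1, 4) fits (4, 7); releases (3, 0), pool now (7, 7)
  proc-E: need (2, 3) fits (7, 7); releases (0, 1), pool now (7, 8)
  proc-C: need (7, 3) fits (7, 8); releases (1, 0), pool now (8, 8)


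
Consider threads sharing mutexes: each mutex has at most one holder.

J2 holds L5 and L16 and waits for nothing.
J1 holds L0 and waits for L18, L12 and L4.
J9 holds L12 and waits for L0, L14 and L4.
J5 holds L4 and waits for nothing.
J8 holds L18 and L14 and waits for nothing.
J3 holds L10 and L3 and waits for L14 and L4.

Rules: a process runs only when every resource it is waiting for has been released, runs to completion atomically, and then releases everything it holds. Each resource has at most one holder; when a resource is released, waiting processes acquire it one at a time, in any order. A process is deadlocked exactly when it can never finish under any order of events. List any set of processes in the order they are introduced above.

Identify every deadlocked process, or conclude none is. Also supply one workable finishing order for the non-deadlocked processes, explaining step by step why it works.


The deadlocked set is J1 and J9.
Key observation: nobody on the ring J1 -> J9 -> J1 can start until another member finishes, which never happens; no other process is dragged down with it.
A valid finishing order for the others: J2, J5, J8, J3.
Step-by-step check:
  run J2 (it waits on nothing); releases L5 and L16
  run J5 (it waits on nothing); releases L4
  run J8 (it waits on nothing); releases L18 and L14
  J3: everything it awaited (L14 and L4) is free; runs, freeing L10 and L3


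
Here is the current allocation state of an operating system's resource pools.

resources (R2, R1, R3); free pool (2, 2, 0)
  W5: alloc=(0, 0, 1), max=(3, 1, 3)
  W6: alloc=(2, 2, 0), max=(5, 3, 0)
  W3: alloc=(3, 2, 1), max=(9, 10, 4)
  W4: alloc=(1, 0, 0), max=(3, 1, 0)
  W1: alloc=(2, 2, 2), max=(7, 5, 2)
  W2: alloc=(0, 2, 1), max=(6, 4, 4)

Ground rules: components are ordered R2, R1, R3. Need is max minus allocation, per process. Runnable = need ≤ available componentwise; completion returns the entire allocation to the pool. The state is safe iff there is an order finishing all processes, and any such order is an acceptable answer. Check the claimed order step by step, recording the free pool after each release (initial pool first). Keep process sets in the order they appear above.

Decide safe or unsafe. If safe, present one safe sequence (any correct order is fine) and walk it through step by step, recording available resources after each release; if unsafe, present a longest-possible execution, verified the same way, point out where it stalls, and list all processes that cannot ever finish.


SAFE, for example via the order W4, W6, W1, W5, W2, W3.
Key observation: the first exact fit in this order is W4 — it needs (2, 1, 0) with (2, 2, 0) free, meeting a requested resource to the last unit.
Check, step by step:
  pool = (2, 2, 0)
  run W4 (needs (2, 1, 0), free (2, 2, 0)); after release of (1, 0, 0) the pool is (3, 2, 0)
  run W6 (needs (3, 1, 0), free (3, 2, 0)); after release of (2, 2, 0) the pool is (5, 4, 0)
  run W1 (needs (5, 3, 0), free (5, 4, 0)); after release of (2, 2, 2) the pool is (7, 6, 2)
  run W5 (needs (3, 1, 2), free (7, 6, 2)); after release of (0, 0, 1) the pool is (7, 6, 3)
  run W2 (needs (6, 2, 3), free (7, 6, 3)); after release of (0, 2, 1) the pool is (7, 8, 4)
  run W3 (needs (6, 8, 3), free (7, 8, 4)); after release of (3, 2, 1) the pool is (10, 10, 5)


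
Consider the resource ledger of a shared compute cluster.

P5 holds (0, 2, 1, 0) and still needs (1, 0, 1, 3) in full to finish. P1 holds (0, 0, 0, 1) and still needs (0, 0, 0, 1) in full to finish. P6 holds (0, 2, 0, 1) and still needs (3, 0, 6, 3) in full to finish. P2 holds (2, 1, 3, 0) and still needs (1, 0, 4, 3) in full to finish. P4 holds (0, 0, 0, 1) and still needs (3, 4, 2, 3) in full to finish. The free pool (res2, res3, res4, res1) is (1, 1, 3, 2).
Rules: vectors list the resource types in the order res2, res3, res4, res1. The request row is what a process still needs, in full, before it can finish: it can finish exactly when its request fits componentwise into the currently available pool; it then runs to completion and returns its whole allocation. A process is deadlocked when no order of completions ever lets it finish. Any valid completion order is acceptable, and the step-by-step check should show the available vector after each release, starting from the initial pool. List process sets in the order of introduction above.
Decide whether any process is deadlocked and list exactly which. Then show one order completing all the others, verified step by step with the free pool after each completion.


The deadlocked set is empty.
Key observation: no deadlock: P1 fits now, and the freed resources carry the rest through.
A valid finishing order for the others: P1, P5, P2, P4, P6. Walking it through:
  pool = (1, 1, 3, 2)
  P1: need (0, 0, 0, 1) fits (1, 1, 3, 2); releases (0, 0, 0, 1), pool now (1, 1, 3, 3)
  P5: need (1, 0, 1, 3) fits (1, 1, 3, 3); releases (0, 2, 1, 0), pool now (1, 3, 4, 3)
  P2: need (1, 0, 4, 3) fits (1, 3, 4, 3); releases (2, 1, 3, 0), pool now (3, 4, 7, 3)
  P4: need (3, 4, 2, 3) fits (3, 4, 7, 3); releases (0, 0, 0, 1), pool now (3, 4, 7, 4)
  P6: need (3, 0, 6, 3) fits (3, 4, 7, 4); releases (0, 2, 0, 1), pool now (3, 6, 7, 5)


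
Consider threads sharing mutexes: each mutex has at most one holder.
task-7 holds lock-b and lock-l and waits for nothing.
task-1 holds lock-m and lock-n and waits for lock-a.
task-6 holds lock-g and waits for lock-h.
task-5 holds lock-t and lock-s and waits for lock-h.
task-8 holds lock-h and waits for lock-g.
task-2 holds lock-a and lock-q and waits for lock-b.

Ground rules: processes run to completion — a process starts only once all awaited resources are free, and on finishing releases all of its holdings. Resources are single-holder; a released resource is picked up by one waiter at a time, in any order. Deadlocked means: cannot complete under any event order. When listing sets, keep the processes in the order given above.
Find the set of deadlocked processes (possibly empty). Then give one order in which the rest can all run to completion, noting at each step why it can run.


Deadlocked: task-6, task-5 and task-8.
Key observation: along task-6 -> task-8 -> task-6, each member waits on what the next one holds — a deadlock; task-5 waits into the deadlock from upstream.
The rest can finish in the order task-7, task-2, task-1.
Verifying each step:
  task-7: no waits; runs immediately, freeing lock-b and lock-l
  run task-2 (all its waits — lock-b — are resolved); releases lock-a and lock-q
  run task-1 (all its waits — lock-a — are resolved); releases lock-m and lock-n


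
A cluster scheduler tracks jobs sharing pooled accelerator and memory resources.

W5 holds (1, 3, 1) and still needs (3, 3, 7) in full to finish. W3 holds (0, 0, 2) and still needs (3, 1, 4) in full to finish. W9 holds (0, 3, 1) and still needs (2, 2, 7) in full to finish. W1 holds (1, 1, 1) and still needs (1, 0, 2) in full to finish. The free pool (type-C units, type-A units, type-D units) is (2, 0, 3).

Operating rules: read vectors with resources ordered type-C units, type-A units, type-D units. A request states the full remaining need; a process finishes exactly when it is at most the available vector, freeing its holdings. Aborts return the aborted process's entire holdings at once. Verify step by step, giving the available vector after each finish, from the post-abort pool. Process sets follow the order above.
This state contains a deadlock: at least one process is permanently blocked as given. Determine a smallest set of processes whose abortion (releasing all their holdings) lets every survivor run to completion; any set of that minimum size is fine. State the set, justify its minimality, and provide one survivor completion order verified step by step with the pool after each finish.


Minimum abort set: W5.
Key observation: W9 was stuck for good until W5 gave back (1, 3, 1); in the order shown it finishes at step 3.
No smaller set exists: with zero aborts the deadlock remains.
The survivors complete as W3, W1, W9. Check, step by step (starting from the post-abort pool):
  pool = (3, 3, 4)
  run W3 (needs (3, 1, 4), free (3, 3, 4)); after release of (0, 0, 2) the pool is (3, 3, 6)
  run W1 (needs (1, 0, 2), free (3, 3, 6)); after release of (1, 1, 1) the pool is (4, 4, 7)
  run W9 (needs (2, 2, 7), free (4, 4, 7)); after release of (0, 3, 1) the pool is (4, 7, 8)


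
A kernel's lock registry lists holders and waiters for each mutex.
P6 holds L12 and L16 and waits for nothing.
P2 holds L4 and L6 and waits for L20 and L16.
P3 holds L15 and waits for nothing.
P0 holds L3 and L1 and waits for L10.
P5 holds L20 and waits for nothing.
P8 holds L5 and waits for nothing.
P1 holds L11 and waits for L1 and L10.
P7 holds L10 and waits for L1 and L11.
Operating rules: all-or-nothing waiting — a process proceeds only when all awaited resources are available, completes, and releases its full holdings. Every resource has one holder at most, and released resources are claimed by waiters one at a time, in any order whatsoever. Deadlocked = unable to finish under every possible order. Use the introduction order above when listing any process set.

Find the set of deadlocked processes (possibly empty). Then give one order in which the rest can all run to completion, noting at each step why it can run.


Deadlocked set: P0, P1 and P7.
Key observation: the loop P0 -> P7 -> P0 blocks itself forever; P1 is caught in further circular waits.
One completion order for the rest: P3, P5, P8, P6, P2.
Walking it through:
  P3 waits on nothing -> runs at once and releases L15
  P5 waits on nothing -> runs at once and releases L20
  P8 waits on nothing -> runs at once and releases L5
  P6 waits on nothing -> runs at once and releases L12 and L16
  P2 waits on L20 and L16 — all released -> runs and releases L4 and L6


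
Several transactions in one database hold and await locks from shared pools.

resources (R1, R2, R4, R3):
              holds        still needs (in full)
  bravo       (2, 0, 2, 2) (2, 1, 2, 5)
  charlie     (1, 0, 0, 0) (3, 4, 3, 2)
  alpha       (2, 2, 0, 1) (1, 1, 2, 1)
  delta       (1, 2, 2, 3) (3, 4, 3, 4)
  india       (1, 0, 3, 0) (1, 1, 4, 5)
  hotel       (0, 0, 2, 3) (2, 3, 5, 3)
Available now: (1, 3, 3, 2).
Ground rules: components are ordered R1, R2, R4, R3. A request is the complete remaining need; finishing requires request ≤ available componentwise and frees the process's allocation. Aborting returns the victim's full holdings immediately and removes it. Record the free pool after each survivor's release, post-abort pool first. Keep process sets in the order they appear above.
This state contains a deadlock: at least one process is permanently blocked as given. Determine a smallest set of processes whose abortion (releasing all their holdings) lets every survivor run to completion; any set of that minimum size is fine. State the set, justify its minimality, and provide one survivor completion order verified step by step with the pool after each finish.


The answer: abort india.
Key observation: aborting india returns (1, 0, 3, 0), and hotel — hopeless before — runs at step 2 with the returned capacity in the pool.
No smaller set exists: with zero aborts the deadlock remains.
One survivor order: alpha, hotel, delta, charlie, bravo. Verifying each step (post-abort pool first):
  pool = (2, 3, 6, 2)
  run alpha (needs (1, 1, 2, 1), free (2, 3, 6, 2)); after release of (2, 2, 0, 1) the pool is (4, 5, 6, 3)
  run hotel (needs (2, 3, 5, 3), free (4, 5, 6, 3)); after release of (0, 0, 2, 3) the pool is (4, 5, 8, 6)
  run delta (needs (3, 4, 3, 4), free (4, 5, 8, 6)); after release of (1, 2, 2, 3) the pool is (5, 7, 10, 9)
  run charlie (needs (3, 4, 3, 2), free (5, 7, 10, 9)); after release of (1, 0, 0, 0) the pool is (6, 7, 10, 9)
  run bravo (needs (2, 1, 2, 5), free (6, 7, 10, 9)); after release of (2, 0, 2, 2) the pool is (8, 7, 12, 11)


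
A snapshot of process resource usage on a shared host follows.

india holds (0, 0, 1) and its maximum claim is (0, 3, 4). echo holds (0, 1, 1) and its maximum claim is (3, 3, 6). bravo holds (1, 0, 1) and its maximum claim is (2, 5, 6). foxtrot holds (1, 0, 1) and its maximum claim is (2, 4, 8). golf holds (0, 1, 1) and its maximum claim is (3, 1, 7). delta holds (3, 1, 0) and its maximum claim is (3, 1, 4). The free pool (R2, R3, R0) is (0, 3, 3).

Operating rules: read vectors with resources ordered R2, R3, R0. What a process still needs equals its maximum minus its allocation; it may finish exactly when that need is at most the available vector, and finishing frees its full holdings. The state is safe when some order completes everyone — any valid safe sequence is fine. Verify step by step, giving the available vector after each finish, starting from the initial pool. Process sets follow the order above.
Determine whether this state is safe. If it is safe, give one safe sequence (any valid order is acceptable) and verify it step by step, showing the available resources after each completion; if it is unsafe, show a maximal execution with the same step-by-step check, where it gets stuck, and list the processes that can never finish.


UNSAFE — no complete ordering exists.
Key observation: once india, delta finish, the pool peaks at (3, 4, 4) — and every remaining process still needs more R0 than that.
The run india, delta cannot be extended any further. Walking it through:
  pool = (0, 3, 3)
  run india (needs (0, 3, 3), free (0, 3, 3)); after release of (0, 0, 1) the pool is (0, 3, 4)
  run delta (needs (0, 0, 4), free (0, 3, 4)); after release of (3, 1, 0) the pool is (3, 4, 4)
  echo still needs (3, 2, 5) but only (3, 4, 4) is free — short on R0
  bravo still needs (1, 5, 5) but only (3, 4, 4) is free — short on R3 and R0
  foxtrot still needs (1, 4, 7) but only (3, 4, 4) is free — short on R0
  golf still needs (3, 0, 6) but only (3, 4, 4) is free — short on R0
Permanently blocked: echo, bravo, foxtrot and golf.


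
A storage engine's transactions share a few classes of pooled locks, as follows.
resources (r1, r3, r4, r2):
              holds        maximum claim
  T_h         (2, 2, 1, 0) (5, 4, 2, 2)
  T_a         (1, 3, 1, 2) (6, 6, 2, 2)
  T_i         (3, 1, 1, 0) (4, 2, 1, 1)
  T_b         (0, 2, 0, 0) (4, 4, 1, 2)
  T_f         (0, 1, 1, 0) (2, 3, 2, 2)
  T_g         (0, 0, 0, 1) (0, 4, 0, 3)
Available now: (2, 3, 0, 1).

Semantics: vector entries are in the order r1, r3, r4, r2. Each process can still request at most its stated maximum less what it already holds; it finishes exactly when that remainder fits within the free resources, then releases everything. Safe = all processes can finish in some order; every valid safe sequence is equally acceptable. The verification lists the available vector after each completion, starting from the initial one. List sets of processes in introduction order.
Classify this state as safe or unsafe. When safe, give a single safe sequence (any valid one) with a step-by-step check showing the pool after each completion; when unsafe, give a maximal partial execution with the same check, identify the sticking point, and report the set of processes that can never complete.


SAFE. One safe sequence: T_i, T_a, T_h, T_g, T_f, T_b.
Key observation: T_i marks the first exact bind of the order: its need (1, 1, 0, 1) fits the free (2, 3, 0, 1) with zero slack on a requested resource.
Check, step by step:
  pool = (2, 3, 0, 1)
  T_i: need (1, 1, 0, 1) fits (2, 3, 0, 1); releases (3, 1, 1, 0), pool now (5, 4, 1, 1)
  T_a: need (5, 3, 1, 0) fits (5, 4, 1, 1); releases (1, 3, 1, 2), pool now (6, 7, 2, 3)
  T_h: need (3, 2, 1, 2) fits (6, 7, 2, 3); releases (2, 2, 1, 0), pool now (8, 9, 3, 3)
  T_g: need (0, 4, 0, 2) fits (8, 9, 3, 3); releases (0, 0, 0, 1), pool now (8, 9, 3, 4)
  T_f: need (2, 2, 1, 2) fits (8, 9, 3, 4); releases (0, 1, 1, 0), pool now (8, 10, 4, 4)
  T_b: need (4, 2, 1, 2) fits (8, 10, 4, 4); releases (0, 2, 0, 0), pool now (8, 12, 4, 4)
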